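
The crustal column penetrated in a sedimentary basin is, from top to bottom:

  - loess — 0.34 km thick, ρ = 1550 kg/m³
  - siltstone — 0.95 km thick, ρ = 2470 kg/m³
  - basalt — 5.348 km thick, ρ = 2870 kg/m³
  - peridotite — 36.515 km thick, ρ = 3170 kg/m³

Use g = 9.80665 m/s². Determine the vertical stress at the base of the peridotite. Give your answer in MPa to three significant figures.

1310 MPa

loess: 1550 kg/m³ × 9.80665 m/s² × 340 m = 5.168×10^6 Pa = 5.168 MPa
siltstone: 2470 kg/m³ × 9.80665 m/s² × 950 m = 2.301×10^7 Pa = 23.01 MPa
basalt: 2870 kg/m³ × 9.80665 m/s² × 5348 m = 1.505×10^8 Pa = 150.5 MPa
peridotite: 3170 kg/m³ × 9.80665 m/s² × 36515 m = 1.135×10^9 Pa = 1135 MPa
Total = 5.168 + 23.01 + 150.5 + 1135 = 1313.8 MPa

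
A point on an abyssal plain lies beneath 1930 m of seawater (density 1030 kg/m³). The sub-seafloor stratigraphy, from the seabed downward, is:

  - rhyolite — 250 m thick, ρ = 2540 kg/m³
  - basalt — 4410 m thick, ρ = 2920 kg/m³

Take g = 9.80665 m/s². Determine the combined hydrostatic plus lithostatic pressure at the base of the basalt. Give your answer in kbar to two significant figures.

seawater: 1030 kg/m³ × 9.80665 m/s² × 1930 m = 1.949×10^7 Pa = 0.1949 kbar
rhyolite: 2540 kg/m³ × 9.80665 m/s² × 250 m = 6.227×10^6 Pa = 0.06227 kbar
basalt: 2920 kg/m³ × 9.80665 m/s² × 4410 m = 1.263×10^8 Pa = 1.263 kbar
Total = 0.1949 + 0.06227 + 1.263 = 1.5200 kbar

1.5 kbar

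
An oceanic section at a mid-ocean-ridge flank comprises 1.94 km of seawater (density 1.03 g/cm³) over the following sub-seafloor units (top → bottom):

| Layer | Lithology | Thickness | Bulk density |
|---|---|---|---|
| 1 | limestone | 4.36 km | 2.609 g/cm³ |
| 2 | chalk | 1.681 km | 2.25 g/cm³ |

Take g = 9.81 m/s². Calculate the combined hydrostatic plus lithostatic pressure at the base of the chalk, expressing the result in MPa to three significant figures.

168 MPa

seawater: 1030 kg/m³ × 9.81 m/s² × 1940 m = 1.960×10^7 Pa = 19.60 MPa
limestone: 2609 kg/m³ × 9.81 m/s² × 4360 m = 1.116×10^8 Pa = 111.6 MPa
chalk: 2250 kg/m³ × 9.81 m/s² × 1681 m = 3.710×10^7 Pa = 37.10 MPa
Total = 19.60 + 111.6 + 37.10 = 168.30 MPa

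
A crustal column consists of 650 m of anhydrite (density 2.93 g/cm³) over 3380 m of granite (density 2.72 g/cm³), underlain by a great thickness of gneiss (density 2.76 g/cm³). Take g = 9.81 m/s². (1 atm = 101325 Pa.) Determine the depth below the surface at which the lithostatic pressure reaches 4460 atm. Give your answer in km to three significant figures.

Pressure at base of upper layers: 2930×9.81×650 + 2720×9.81×3380 = 1.089×10^8 Pa = 1074 atm
Remaining pressure to be supplied by gneiss: 4.519×10^8 − 1.089×10^8 = 3.430×10^8 Pa
Additional depth in gneiss = 3.430×10^8 Pa / (2760 kg/m³ × 9.81 m/s²) = 12670 m
Total depth = 4030 m + 12670 m = 16700 m
= 16.700 km

16.7 km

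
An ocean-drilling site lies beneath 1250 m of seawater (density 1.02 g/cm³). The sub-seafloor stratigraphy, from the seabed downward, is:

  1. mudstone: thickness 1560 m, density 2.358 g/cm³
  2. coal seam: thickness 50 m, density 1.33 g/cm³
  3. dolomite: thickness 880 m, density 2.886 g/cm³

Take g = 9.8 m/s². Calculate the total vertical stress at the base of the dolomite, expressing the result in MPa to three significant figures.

74.1 MPa

seawater: 1020 kg/m³ × 9.8 m/s² × 1250 m = 1.250×10^7 Pa = 12.49 MPa
mudstone: 2358 kg/m³ × 9.8 m/s² × 1560 m = 3.605×10^7 Pa = 36.05 MPa
coal seam: 1330 kg/m³ × 9.8 m/s² × 50 m = 6.517×10^5 Pa = 0.6517 MPa
dolomite: 2886 kg/m³ × 9.8 m/s² × 880 m = 2.489×10^7 Pa = 24.89 MPa
Total = 12.49 + 36.05 + 0.6517 + 24.89 = 74.085 MPa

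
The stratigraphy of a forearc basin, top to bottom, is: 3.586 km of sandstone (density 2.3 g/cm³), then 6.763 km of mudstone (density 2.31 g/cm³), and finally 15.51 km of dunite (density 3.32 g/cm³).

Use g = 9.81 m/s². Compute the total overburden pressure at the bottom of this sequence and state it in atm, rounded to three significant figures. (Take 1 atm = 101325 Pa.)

7300 atm

sandstone: 2300 kg/m³ × 9.81 m/s² × 3586 m = 8.091×10^7 Pa = 798.5 atm
mudstone: 2310 kg/m³ × 9.81 m/s² × 6763 m = 1.533×10^8 Pa = 1513 atm
dunite: 3320 kg/m³ × 9.81 m/s² × 15510 m = 5.051×10^8 Pa = 4985 atm
Total = 798.5 + 1513 + 4985 = 7296.5 atm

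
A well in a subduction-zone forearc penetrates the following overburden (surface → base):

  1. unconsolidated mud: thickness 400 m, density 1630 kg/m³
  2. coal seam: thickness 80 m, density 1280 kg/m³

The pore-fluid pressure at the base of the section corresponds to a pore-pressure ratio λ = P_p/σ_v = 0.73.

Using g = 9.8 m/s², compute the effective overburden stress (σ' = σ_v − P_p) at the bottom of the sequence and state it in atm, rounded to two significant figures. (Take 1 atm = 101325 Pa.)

20 atm

Overburden (lithostatic) stress σ_v:
unconsolidated mud: 1630 kg/m³ × 9.8 m/s² × 400 m = 6.390×10^6 Pa = 6.390 MPa
coal seam: 1280 kg/m³ × 9.8 m/s² × 80 m = 1.004×10^6 Pa = 1.004 MPa
Total = 6.390 + 1.004 = 7.3931 MPa
Pore pressure P_p = λ·σ_v = 0.73 × 7.393 MPa = 5.397 MPa
Effective stress σ' = σ_v − P_p = 7.393 − 5.397 = 1.9961 MPa = 19.700 atm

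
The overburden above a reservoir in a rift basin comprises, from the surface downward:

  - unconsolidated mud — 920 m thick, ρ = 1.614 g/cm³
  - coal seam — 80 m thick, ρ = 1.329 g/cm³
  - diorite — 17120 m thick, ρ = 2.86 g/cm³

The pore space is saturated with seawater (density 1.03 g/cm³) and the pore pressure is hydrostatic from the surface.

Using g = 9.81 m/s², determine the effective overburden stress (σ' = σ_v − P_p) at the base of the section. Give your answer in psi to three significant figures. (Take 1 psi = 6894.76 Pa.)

45400 psi

Overburden (lithostatic) stress σ_v:
unconsolidated mud: 1614 kg/m³ × 9.81 m/s² × 920 m = 1.457×10^7 Pa = 14.57 MPa
coal seam: 1329 kg/m³ × 9.81 m/s² × 80 m = 1.043×10^6 Pa = 1.043 MPa
diorite: 2860 kg/m³ × 9.81 m/s² × 17120 m = 4.803×10^8 Pa = 480.3 MPa
Total = 14.57 + 1.043 + 480.3 = 495.94 MPa
Pore pressure P_p = 1030 kg/m³ × 9.81 m/s² × 18120 m = 1.831×10^8 Pa = 183.1 MPa
Effective stress σ' = σ_v − P_p = 495.9 − 183.1 = 312.85 MPa = 45375 psi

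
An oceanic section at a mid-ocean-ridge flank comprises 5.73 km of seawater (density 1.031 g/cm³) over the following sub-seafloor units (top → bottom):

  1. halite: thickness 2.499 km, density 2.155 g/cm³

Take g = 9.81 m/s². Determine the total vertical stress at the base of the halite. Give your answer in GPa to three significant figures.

0.111 GPa

seawater: 1031 kg/m³ × 9.81 m/s² × 5730 m = 5.795×10^7 Pa = 0.05795 GPa
halite: 2155 kg/m³ × 9.81 m/s² × 2499 m = 5.283×10^7 Pa = 0.05283 GPa
Total = 0.05795 + 0.05283 = 0.11078 GPa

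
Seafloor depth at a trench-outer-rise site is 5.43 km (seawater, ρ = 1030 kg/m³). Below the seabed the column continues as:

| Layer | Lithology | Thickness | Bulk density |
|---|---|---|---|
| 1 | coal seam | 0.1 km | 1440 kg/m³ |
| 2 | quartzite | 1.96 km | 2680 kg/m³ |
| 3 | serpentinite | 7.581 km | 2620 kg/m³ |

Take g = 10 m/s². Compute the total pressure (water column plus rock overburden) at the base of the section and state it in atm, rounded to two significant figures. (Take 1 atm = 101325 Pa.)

seawater: 1030 kg/m³ × 10 m/s² × 5430 m = 5.593×10^7 Pa = 552.0 atm
coal seam: 1440 kg/m³ × 10 m/s² × 100 m = 1.440×10^6 Pa = 14.21 atm
quartzite: 2680 kg/m³ × 10 m/s² × 1960 m = 5.253×10^7 Pa = 518.4 atm
serpentinite: 2620 kg/m³ × 10 m/s² × 7581 m = 1.986×10^8 Pa = 1960 atm
Total = 552.0 + 14.21 + 518.4 + 1960 = 3044.8 atm

3000 atm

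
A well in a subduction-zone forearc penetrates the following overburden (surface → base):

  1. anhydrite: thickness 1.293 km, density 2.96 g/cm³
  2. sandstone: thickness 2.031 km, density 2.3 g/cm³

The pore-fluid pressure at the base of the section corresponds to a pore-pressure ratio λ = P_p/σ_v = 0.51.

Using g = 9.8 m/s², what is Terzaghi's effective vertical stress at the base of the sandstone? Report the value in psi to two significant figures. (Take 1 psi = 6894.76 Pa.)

Overburden (lithostatic) stress σ_v:
anhydrite: 2960 kg/m³ × 9.8 m/s² × 1293 m = 3.751×10^7 Pa = 37.51 MPa
sandstone: 2300 kg/m³ × 9.8 m/s² × 2031 m = 4.578×10^7 Pa = 45.78 MPa
Total = 37.51 + 45.78 = 83.286 MPa
Pore pressure P_p = λ·σ_v = 0.51 × 83.29 MPa = 42.48 MPa
Effective stress σ' = σ_v − P_p = 83.29 − 42.48 = 40.810 MPa = 5919.0 psi

5900 psi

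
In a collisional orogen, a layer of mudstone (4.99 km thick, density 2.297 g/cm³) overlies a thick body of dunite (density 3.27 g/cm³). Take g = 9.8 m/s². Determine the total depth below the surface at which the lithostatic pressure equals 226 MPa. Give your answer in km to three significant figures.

Pressure at base of upper layers: 2297×9.8×4990 = 1.123×10^8 Pa = 112.3 MPa
Remaining pressure to be supplied by dunite: 2.260×10^8 − 1.123×10^8 = 1.137×10^8 Pa
Additional depth in dunite = 1.137×10^8 Pa / (3270 kg/m³ × 9.8 m/s²) = 3547.2 m
Total depth = 4990 m + 3547.2 m = 8537.2 m
= 8.5372 km

8.54 km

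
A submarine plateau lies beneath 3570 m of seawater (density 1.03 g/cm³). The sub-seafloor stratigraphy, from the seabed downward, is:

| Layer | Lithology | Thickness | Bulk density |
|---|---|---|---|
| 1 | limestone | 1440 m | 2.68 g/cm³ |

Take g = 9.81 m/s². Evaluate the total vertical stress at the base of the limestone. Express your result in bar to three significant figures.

seawater: 1030 kg/m³ × 9.81 m/s² × 3570 m = 3.607×10^7 Pa = 360.7 bar
limestone: 2680 kg/m³ × 9.81 m/s² × 1440 m = 3.786×10^7 Pa = 378.6 bar
Total = 360.7 + 378.6 = 739.31 bar

739 bar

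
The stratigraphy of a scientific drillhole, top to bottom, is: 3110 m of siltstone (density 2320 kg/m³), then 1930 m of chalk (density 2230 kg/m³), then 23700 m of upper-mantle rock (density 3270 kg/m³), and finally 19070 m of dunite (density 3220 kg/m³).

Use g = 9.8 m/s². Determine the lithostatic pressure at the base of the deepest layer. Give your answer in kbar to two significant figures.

siltstone: 2320 kg/m³ × 9.8 m/s² × 3110 m = 7.071×10^7 Pa = 0.7071 kbar
chalk: 2230 kg/m³ × 9.8 m/s² × 1930 m = 4.218×10^7 Pa = 0.4218 kbar
upper-mantle rock: 3270 kg/m³ × 9.8 m/s² × 23700 m = 7.595×10^8 Pa = 7.595 kbar
dunite: 3220 kg/m³ × 9.8 m/s² × 19070 m = 6.018×10^8 Pa = 6.018 kbar
Total = 0.7071 + 0.4218 + 7.595 + 6.018 = 14.742 kbar

15 kbar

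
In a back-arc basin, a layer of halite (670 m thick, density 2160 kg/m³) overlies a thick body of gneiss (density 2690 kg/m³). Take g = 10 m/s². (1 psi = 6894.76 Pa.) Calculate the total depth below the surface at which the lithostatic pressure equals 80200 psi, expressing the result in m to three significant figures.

Pressure at base of upper layers: 2160×10×670 = 1.447×10^7 Pa = 2099 psi
Remaining pressure to be supplied by gneiss: 5.530×10^8 − 1.447×10^7 = 5.385×10^8 Pa
Additional depth in gneiss = 5.385×10^8 Pa / (2690 kg/m³ × 10 m/s²) = 20018 m
Total depth = 670 m + 20018 m = 20688 m

20700 m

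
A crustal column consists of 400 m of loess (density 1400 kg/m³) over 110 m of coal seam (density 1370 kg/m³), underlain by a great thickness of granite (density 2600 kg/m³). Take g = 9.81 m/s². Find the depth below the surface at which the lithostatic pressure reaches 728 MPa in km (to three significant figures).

Pressure at base of upper layers: 1400×9.81×400 + 1370×9.81×110 = 6.972×10^6 Pa = 6.972 MPa
Remaining pressure to be supplied by granite: 7.280×10^8 − 6.972×10^6 = 7.210×10^8 Pa
Additional depth in granite = 7.210×10^8 Pa / (2600 kg/m³ × 9.81 m/s²) = 28269 m
Total depth = 510 m + 28269 m = 28779 m
= 28.779 km

28.8 km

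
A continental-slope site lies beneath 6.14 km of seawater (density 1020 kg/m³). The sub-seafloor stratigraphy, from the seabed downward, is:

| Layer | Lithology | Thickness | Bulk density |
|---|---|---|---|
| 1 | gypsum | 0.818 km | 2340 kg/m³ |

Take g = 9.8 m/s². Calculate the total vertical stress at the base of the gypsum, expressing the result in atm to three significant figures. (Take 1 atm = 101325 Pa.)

seawater: 1020 kg/m³ × 9.8 m/s² × 6140 m = 6.138×10^7 Pa = 605.7 atm
gypsum: 2340 kg/m³ × 9.8 m/s² × 818 m = 1.876×10^7 Pa = 185.1 atm
Total = 605.7 + 185.1 = 790.86 atm

791 atm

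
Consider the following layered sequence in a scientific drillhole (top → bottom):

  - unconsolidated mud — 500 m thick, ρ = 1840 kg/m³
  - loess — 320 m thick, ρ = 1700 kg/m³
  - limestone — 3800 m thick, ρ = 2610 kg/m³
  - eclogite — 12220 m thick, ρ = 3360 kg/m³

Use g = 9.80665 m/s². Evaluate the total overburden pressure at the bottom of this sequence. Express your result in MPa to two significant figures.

unconsolidated mud: 1840 kg/m³ × 9.80665 m/s² × 500 m = 9.022×10^6 Pa = 9.022 MPa
loess: 1700 kg/m³ × 9.80665 m/s² × 320 m = 5.335×10^6 Pa = 5.335 MPa
limestone: 2610 kg/m³ × 9.80665 m/s² × 3800 m = 9.726×10^7 Pa = 97.26 MPa
eclogite: 3360 kg/m³ × 9.80665 m/s² × 12220 m = 4.027×10^8 Pa = 402.7 MPa
Total = 9.022 + 5.335 + 97.26 + 402.7 = 514.27 MPa

510 MPa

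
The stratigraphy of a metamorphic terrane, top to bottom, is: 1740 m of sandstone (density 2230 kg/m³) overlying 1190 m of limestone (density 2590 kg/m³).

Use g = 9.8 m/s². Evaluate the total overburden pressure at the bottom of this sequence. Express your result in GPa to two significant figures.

sandstone: 2230 kg/m³ × 9.8 m/s² × 1740 m = 3.803×10^7 Pa = 0.03803 GPa
limestone: 2590 kg/m³ × 9.8 m/s² × 1190 m = 3.020×10^7 Pa = 0.03020 GPa
Total = 0.03803 + 0.03020 = 0.068231 GPa

0.068 GPa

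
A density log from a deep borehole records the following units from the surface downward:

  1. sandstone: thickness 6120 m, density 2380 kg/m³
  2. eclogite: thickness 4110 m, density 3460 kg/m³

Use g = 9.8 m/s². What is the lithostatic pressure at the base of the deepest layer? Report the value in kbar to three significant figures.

sandstone: 2380 kg/m³ × 9.8 m/s² × 6120 m = 1.427×10^8 Pa = 1.427 kbar
eclogite: 3460 kg/m³ × 9.8 m/s² × 4110 m = 1.394×10^8 Pa = 1.394 kbar
Total = 1.427 + 1.394 = 2.8210 kbar

2.82 kbar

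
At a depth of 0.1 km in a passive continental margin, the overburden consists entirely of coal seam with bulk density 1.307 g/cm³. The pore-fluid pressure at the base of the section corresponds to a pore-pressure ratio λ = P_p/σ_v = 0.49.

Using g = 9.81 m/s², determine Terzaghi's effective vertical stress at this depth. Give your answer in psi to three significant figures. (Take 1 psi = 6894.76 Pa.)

94.8 psi

Overburden (lithostatic) stress σ_v:
coal seam: 1307 kg/m³ × 9.81 m/s² × 100 m = 1.282×10^6 Pa = 1.282 MPa
Pore pressure P_p = λ·σ_v = 0.49 × 1.282 MPa = 0.6283 MPa
Effective stress σ' = σ_v − P_p = 1.282 − 0.6283 = 0.65391 MPa = 94.841 psi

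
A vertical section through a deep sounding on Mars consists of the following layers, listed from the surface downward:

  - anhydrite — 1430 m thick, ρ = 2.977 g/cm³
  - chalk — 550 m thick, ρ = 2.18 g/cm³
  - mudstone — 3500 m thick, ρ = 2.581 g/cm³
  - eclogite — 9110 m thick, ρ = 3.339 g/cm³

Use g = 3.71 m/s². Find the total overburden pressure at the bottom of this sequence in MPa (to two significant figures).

anhydrite: 2977 kg/m³ × 3.71 m/s² × 1430 m = 1.579×10^7 Pa = 15.79 MPa
chalk: 2180 kg/m³ × 3.71 m/s² × 550 m = 4.448×10^6 Pa = 4.448 MPa
mudstone: 2581 kg/m³ × 3.71 m/s² × 3500 m = 3.351×10^7 Pa = 33.51 MPa
eclogite: 3339 kg/m³ × 3.71 m/s² × 9110 m = 1.129×10^8 Pa = 112.9 MPa
Total = 15.79 + 4.448 + 33.51 + 112.9 = 166.61 MPa

170 MPa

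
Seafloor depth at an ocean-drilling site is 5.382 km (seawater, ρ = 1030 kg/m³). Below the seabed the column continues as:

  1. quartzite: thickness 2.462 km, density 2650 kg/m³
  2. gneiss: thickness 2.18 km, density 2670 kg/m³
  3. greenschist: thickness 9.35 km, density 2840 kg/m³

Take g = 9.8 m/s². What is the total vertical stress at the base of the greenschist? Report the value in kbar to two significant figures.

4.4 kbar

seawater: 1030 kg/m³ × 9.8 m/s² × 5382 m = 5.433×10^7 Pa = 0.5433 kbar
quartzite: 2650 kg/m³ × 9.8 m/s² × 2462 m = 6.394×10^7 Pa = 0.6394 kbar
gneiss: 2670 kg/m³ × 9.8 m/s² × 2180 m = 5.704×10^7 Pa = 0.5704 kbar
greenschist: 2840 kg/m³ × 9.8 m/s² × 9350 m = 2.602×10^8 Pa = 2.602 kbar
Total = 0.5433 + 0.6394 + 0.5704 + 2.602 = 4.3554 kbar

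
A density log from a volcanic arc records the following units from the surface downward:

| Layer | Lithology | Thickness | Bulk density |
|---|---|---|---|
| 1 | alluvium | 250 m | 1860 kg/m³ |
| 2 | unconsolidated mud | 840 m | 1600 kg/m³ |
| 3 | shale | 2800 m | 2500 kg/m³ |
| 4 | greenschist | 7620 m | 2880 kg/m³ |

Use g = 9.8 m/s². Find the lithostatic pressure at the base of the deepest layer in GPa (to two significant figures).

0.30 GPa

alluvium: 1860 kg/m³ × 9.8 m/s² × 250 m = 4.557×10^6 Pa = 4.557×10^-3 GPa
unconsolidated mud: 1600 kg/m³ × 9.8 m/s² × 840 m = 1.317×10^7 Pa = 0.01317 GPa
shale: 2500 kg/m³ × 9.8 m/s² × 2800 m = 6.860×10^7 Pa = 0.06860 GPa
greenschist: 2880 kg/m³ × 9.8 m/s² × 7620 m = 2.151×10^8 Pa = 0.2151 GPa
Total = 4.557×10^-3 + 0.01317 + 0.06860 + 0.2151 = 0.30140 GPa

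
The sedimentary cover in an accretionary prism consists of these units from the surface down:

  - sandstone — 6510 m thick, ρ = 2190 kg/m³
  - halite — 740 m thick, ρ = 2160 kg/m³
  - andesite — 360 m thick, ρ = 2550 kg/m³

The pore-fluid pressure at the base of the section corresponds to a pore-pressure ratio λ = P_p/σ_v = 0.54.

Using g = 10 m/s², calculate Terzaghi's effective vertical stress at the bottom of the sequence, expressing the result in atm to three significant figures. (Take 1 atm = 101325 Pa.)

761 atm

Overburden (lithostatic) stress σ_v:
sandstone: 2190 kg/m³ × 10 m/s² × 6510 m = 1.426×10^8 Pa = 142.6 MPa
halite: 2160 kg/m³ × 10 m/s² × 740 m = 1.598×10^7 Pa = 15.98 MPa
andesite: 2550 kg/m³ × 10 m/s² × 360 m = 9.180×10^6 Pa = 9.180 MPa
Total = 142.6 + 15.98 + 9.180 = 167.73 MPa
Pore pressure P_p = λ·σ_v = 0.54 × 167.7 MPa = 90.58 MPa
Effective stress σ' = σ_v − P_p = 167.7 − 90.58 = 77.157 MPa = 761.48 atm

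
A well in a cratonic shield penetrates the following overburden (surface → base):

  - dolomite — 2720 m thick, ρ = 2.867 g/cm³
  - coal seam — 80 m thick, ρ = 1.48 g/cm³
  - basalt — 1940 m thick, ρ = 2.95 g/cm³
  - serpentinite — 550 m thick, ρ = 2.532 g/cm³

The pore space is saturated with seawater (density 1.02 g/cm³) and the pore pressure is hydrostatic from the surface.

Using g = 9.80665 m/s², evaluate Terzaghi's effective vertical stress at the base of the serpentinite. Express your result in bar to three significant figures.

945 bar

Overburden (lithostatic) stress σ_v:
dolomite: 2867 kg/m³ × 9.80665 m/s² × 2720 m = 7.647×10^7 Pa = 76.47 MPa
coal seam: 1480 kg/m³ × 9.80665 m/s² × 80 m = 1.161×10^6 Pa = 1.161 MPa
basalt: 2950 kg/m³ × 9.80665 m/s² × 1940 m = 5.612×10^7 Pa = 56.12 MPa
serpentinite: 2532 kg/m³ × 9.80665 m/s² × 550 m = 1.366×10^7 Pa = 13.66 MPa
Total = 76.47 + 1.161 + 56.12 + 13.66 = 147.42 MPa
Pore pressure P_p = 1020 kg/m³ × 9.80665 m/s² × 5290 m = 5.291×10^7 Pa = 52.91 MPa
Effective stress σ' = σ_v − P_p = 147.4 − 52.91 = 94.501 MPa = 945.01 bar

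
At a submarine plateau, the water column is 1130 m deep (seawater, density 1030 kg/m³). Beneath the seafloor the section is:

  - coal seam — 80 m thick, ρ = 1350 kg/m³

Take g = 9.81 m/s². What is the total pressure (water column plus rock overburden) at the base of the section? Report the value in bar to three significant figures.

seawater: 1030 kg/m³ × 9.81 m/s² × 1130 m = 1.142×10^7 Pa = 114.2 bar
coal seam: 1350 kg/m³ × 9.81 m/s² × 80 m = 1.059×10^6 Pa = 10.59 bar
Total = 114.2 + 10.59 = 124.77 bar

125 bar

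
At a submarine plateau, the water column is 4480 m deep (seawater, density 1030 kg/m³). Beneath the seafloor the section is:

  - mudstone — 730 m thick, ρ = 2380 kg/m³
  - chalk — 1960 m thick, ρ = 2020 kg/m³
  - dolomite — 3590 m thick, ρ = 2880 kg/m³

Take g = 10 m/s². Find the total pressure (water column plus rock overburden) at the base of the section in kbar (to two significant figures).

2.1 kbar

seawater: 1030 kg/m³ × 10 m/s² × 4480 m = 4.614×10^7 Pa = 0.4614 kbar
mudstone: 2380 kg/m³ × 10 m/s² × 730 m = 1.737×10^7 Pa = 0.1737 kbar
chalk: 2020 kg/m³ × 10 m/s² × 1960 m = 3.959×10^7 Pa = 0.3959 kbar
dolomite: 2880 kg/m³ × 10 m/s² × 3590 m = 1.034×10^8 Pa = 1.034 kbar
Total = 0.4614 + 0.1737 + 0.3959 + 1.034 = 2.0650 kbar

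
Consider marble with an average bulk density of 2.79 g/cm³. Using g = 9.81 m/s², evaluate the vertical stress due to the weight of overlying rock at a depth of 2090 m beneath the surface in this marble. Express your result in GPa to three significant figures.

0.0572 GPa

marble: 2790 kg/m³ × 9.81 m/s² × 2090 m = 5.720×10^7 Pa = 0.05720 GPa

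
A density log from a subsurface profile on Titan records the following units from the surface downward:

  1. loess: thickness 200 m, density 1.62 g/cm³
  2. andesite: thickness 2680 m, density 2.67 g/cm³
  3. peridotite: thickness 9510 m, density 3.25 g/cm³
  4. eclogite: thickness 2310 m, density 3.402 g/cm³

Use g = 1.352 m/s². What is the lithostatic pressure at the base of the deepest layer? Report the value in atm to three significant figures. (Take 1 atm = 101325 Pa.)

617 atm

loess: 1620 kg/m³ × 1.352 m/s² × 200 m = 4.380×10^5 Pa = 4.323 atm
andesite: 2670 kg/m³ × 1.352 m/s² × 2680 m = 9.674×10^6 Pa = 95.48 atm
peridotite: 3250 kg/m³ × 1.352 m/s² × 9510 m = 4.179×10^7 Pa = 412.4 atm
eclogite: 3402 kg/m³ × 1.352 m/s² × 2310 m = 1.062×10^7 Pa = 104.9 atm
Total = 4.323 + 95.48 + 412.4 + 104.9 = 617.07 atm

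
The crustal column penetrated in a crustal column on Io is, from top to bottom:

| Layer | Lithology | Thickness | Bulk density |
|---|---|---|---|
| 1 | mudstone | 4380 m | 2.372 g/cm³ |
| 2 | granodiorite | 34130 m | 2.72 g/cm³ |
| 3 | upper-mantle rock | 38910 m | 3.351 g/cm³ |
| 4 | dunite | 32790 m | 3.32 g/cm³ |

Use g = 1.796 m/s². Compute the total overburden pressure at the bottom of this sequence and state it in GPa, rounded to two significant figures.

0.62 GPa

mudstone: 2372 kg/m³ × 1.796 m/s² × 4380 m = 1.866×10^7 Pa = 0.01866 GPa
granodiorite: 2720 kg/m³ × 1.796 m/s² × 34130 m = 1.667×10^8 Pa = 0.1667 GPa
upper-mantle rock: 3351 kg/m³ × 1.796 m/s² × 38910 m = 2.342×10^8 Pa = 0.2342 GPa
dunite: 3320 kg/m³ × 1.796 m/s² × 32790 m = 1.955×10^8 Pa = 0.1955 GPa
Total = 0.01866 + 0.1667 + 0.2342 + 0.1955 = 0.61508 GPa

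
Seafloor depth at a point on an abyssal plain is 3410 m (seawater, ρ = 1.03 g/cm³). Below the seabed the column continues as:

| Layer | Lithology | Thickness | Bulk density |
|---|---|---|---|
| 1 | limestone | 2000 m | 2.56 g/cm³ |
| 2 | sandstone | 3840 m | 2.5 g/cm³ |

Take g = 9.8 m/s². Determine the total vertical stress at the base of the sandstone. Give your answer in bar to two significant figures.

seawater: 1030 kg/m³ × 9.8 m/s² × 3410 m = 3.442×10^7 Pa = 344.2 bar
limestone: 2560 kg/m³ × 9.8 m/s² × 2000 m = 5.018×10^7 Pa = 501.8 bar
sandstone: 2500 kg/m³ × 9.8 m/s² × 3840 m = 9.408×10^7 Pa = 940.8 bar
Total = 344.2 + 501.8 + 940.8 = 1786.8 bar

1800 bar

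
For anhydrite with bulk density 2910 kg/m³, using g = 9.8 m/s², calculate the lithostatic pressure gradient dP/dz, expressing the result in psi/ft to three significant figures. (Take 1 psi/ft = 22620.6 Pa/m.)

dP/dz = ρg = 2910 kg/m³ × 9.8 m/s² = 28518 Pa/m
= 28518 Pa/m × (1 psi/ft / 22621 Pa/m) = 1.2607 psi/ft

1.26 psi/ft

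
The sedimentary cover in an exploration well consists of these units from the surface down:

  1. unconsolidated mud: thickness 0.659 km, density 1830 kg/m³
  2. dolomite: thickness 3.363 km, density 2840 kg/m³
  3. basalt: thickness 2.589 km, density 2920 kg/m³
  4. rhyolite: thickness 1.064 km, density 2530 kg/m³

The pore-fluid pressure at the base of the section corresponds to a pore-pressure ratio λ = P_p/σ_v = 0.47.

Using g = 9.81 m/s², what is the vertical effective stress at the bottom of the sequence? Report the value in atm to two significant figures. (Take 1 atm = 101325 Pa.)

1100 atm

Overburden (lithostatic) stress σ_v:
unconsolidated mud: 1830 kg/m³ × 9.81 m/s² × 659 m = 1.183×10^7 Pa = 11.83 MPa
dolomite: 2840 kg/m³ × 9.81 m/s² × 3363 m = 9.369×10^7 Pa = 93.69 MPa
basalt: 2920 kg/m³ × 9.81 m/s² × 2589 m = 7.416×10^7 Pa = 74.16 MPa
rhyolite: 2530 kg/m³ × 9.81 m/s² × 1064 m = 2.641×10^7 Pa = 26.41 MPa
Total = 11.83 + 93.69 + 74.16 + 26.41 = 206.10 MPa
Pore pressure P_p = λ·σ_v = 0.47 × 206.1 MPa = 96.86 MPa
Effective stress σ' = σ_v − P_p = 206.1 − 96.86 = 109.23 MPa = 1078.0 atm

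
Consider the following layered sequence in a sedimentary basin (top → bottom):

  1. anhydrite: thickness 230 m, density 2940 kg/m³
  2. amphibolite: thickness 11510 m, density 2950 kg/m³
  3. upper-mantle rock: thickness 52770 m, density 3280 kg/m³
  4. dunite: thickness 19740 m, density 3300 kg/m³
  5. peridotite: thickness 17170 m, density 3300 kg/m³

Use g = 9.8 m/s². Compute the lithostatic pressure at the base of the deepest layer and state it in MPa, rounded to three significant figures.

anhydrite: 2940 kg/m³ × 9.8 m/s² × 230 m = 6.627×10^6 Pa = 6.627 MPa
amphibolite: 2950 kg/m³ × 9.8 m/s² × 11510 m = 3.328×10^8 Pa = 332.8 MPa
upper-mantle rock: 3280 kg/m³ × 9.8 m/s² × 52770 m = 1.696×10^9 Pa = 1696 MPa
dunite: 3300 kg/m³ × 9.8 m/s² × 19740 m = 6.384×10^8 Pa = 638.4 MPa
peridotite: 3300 kg/m³ × 9.8 m/s² × 17170 m = 5.553×10^8 Pa = 555.3 MPa
Total = 6.627 + 332.8 + 1696 + 638.4 + 555.3 = 3229.3 MPa

3230 MPa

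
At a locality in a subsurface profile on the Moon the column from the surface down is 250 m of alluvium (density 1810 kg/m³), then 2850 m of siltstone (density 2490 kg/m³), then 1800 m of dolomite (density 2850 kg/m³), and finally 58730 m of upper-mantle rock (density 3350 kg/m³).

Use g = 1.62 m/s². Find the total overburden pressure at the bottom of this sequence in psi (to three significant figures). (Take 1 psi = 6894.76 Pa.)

alluvium: 1810 kg/m³ × 1.62 m/s² × 250 m = 7.331×10^5 Pa = 106.3 psi
siltstone: 2490 kg/m³ × 1.62 m/s² × 2850 m = 1.150×10^7 Pa = 1667 psi
dolomite: 2850 kg/m³ × 1.62 m/s² × 1800 m = 8.311×10^6 Pa = 1205 psi
upper-mantle rock: 3350 kg/m³ × 1.62 m/s² × 58730 m = 3.187×10^8 Pa = 46228 psi
Total = 106.3 + 1667 + 1205 + 46228 = 49207 psi

49200 psi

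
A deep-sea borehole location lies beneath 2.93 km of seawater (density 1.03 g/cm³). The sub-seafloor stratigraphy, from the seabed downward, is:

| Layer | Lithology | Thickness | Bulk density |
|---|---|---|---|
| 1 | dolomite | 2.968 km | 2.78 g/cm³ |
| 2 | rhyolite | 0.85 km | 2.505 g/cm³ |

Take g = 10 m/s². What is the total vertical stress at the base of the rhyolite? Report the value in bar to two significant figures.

seawater: 1030 kg/m³ × 10 m/s² × 2930 m = 3.018×10^7 Pa = 301.8 bar
dolomite: 2780 kg/m³ × 10 m/s² × 2968 m = 8.251×10^7 Pa = 825.1 bar
rhyolite: 2505 kg/m³ × 10 m/s² × 850 m = 2.129×10^7 Pa = 212.9 bar
Total = 301.8 + 825.1 + 212.9 = 1339.8 bar

1300 bar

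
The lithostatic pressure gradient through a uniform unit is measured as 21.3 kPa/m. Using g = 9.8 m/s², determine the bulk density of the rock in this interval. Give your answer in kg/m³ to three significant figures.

ρ = (dP/dz)/g = 21.3 kPa/m / 9.8 m/s² = 21300 Pa/m / 9.8 m/s² = 2173.5 kg/m³

2170 kg/m³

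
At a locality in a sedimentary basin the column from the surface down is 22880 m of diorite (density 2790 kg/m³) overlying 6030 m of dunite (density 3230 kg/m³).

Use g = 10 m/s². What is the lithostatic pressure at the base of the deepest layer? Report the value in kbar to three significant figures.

diorite: 2790 kg/m³ × 10 m/s² × 22880 m = 6.384×10^8 Pa = 6.384 kbar
dunite: 3230 kg/m³ × 10 m/s² × 6030 m = 1.948×10^8 Pa = 1.948 kbar
Total = 6.384 + 1.948 = 8.3312 kbar

8.33 kbar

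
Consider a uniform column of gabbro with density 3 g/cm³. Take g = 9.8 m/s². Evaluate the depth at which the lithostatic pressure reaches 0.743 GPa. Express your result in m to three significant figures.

h = P/(ρg) = 0.743 GPa / (3000 kg/m³ × 9.8 m/s²) = 7.430×10^8 Pa / 29400 Pa/m = 25272 m

25300 m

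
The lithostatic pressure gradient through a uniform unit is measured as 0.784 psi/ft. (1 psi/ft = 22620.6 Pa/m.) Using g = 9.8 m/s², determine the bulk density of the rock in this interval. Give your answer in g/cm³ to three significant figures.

ρ = (dP/dz)/g = 0.784 psi/ft / 9.8 m/s² = 17735 Pa/m / 9.8 m/s² = 1809.6 kg/m³
= 1.810 g/cm³

1.81 g/cm³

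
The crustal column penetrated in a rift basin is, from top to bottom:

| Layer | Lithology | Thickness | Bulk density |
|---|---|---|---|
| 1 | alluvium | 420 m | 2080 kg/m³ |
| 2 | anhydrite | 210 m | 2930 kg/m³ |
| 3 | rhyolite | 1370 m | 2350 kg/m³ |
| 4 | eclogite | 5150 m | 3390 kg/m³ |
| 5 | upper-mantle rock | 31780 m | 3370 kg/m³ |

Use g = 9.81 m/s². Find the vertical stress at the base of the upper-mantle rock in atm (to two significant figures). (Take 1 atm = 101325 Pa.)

13000 atm

alluvium: 2080 kg/m³ × 9.81 m/s² × 420 m = 8.570×10^6 Pa = 84.58 atm
anhydrite: 2930 kg/m³ × 9.81 m/s² × 210 m = 6.036×10^6 Pa = 59.57 atm
rhyolite: 2350 kg/m³ × 9.81 m/s² × 1370 m = 3.158×10^7 Pa = 311.7 atm
eclogite: 3390 kg/m³ × 9.81 m/s² × 5150 m = 1.713×10^8 Pa = 1690 atm
upper-mantle rock: 3370 kg/m³ × 9.81 m/s² × 31780 m = 1.051×10^9 Pa = 10369 atm
Total = 84.58 + 59.57 + 311.7 + 1690 + 10369 = 12515 atm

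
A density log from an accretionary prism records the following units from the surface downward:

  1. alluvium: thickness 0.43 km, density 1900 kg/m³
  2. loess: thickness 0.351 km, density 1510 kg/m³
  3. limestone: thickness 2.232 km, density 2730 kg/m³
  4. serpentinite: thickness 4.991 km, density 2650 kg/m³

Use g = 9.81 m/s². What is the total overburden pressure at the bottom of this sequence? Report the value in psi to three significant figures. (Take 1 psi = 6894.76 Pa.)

alluvium: 1900 kg/m³ × 9.81 m/s² × 430 m = 8.015×10^6 Pa = 1162 psi
loess: 1510 kg/m³ × 9.81 m/s² × 351 m = 5.199×10^6 Pa = 754.1 psi
limestone: 2730 kg/m³ × 9.81 m/s² × 2232 m = 5.978×10^7 Pa = 8670 psi
serpentinite: 2650 kg/m³ × 9.81 m/s² × 4991 m = 1.297×10^8 Pa = 18818 psi
Total = 1162 + 754.1 + 8670 + 18818 = 29405 psi

29400 psi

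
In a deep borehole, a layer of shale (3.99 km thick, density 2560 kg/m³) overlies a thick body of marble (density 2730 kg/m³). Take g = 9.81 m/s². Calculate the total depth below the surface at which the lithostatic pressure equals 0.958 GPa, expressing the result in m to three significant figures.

Pressure at base of upper layers: 2560×9.81×3990 = 1.002×10^8 Pa = 0.1002 GPa
Remaining pressure to be supplied by marble: 9.580×10^8 − 1.002×10^8 = 8.578×10^8 Pa
Additional depth in marble = 8.578×10^8 Pa / (2730 kg/m³ × 9.81 m/s²) = 32030 m
Total depth = 3990 m + 32030 m = 36020 m

36000 m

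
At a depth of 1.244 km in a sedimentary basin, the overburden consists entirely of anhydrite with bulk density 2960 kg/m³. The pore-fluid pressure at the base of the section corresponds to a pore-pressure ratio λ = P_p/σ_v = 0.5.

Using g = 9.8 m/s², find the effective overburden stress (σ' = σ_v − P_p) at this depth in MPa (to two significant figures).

Overburden (lithostatic) stress σ_v:
anhydrite: 2960 kg/m³ × 9.8 m/s² × 1244 m = 3.609×10^7 Pa = 36.09 MPa
Pore pressure P_p = λ·σ_v = 0.5 × 36.09 MPa = 18.04 MPa
Effective stress σ' = σ_v − P_p = 36.09 − 18.04 = 18.043 MPa

18 MPa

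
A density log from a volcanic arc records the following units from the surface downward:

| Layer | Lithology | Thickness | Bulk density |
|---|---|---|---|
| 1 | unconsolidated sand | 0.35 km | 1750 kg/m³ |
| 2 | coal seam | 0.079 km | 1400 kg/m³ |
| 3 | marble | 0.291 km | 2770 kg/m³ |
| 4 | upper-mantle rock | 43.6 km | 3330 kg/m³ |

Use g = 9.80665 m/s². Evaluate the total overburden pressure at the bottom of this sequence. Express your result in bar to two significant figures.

unconsolidated sand: 1750 kg/m³ × 9.80665 m/s² × 350 m = 6.007×10^6 Pa = 60.07 bar
coal seam: 1400 kg/m³ × 9.80665 m/s² × 79 m = 1.085×10^6 Pa = 10.85 bar
marble: 2770 kg/m³ × 9.80665 m/s² × 291 m = 7.905×10^6 Pa = 79.05 bar
upper-mantle rock: 3330 kg/m³ × 9.80665 m/s² × 43600 m = 1.424×10^9 Pa = 14238 bar
Total = 60.07 + 10.85 + 79.05 + 14238 = 14388 bar

14000 bar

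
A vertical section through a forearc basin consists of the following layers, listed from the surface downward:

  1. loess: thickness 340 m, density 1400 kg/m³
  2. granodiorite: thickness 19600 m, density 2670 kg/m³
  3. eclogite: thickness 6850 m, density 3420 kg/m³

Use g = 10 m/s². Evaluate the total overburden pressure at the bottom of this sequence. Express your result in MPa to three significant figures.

loess: 1400 kg/m³ × 10 m/s² × 340 m = 4.760×10^6 Pa = 4.760 MPa
granodiorite: 2670 kg/m³ × 10 m/s² × 19600 m = 5.233×10^8 Pa = 523.3 MPa
eclogite: 3420 kg/m³ × 10 m/s² × 6850 m = 2.343×10^8 Pa = 234.3 MPa
Total = 4.760 + 523.3 + 234.3 = 762.35 MPa

762 MPa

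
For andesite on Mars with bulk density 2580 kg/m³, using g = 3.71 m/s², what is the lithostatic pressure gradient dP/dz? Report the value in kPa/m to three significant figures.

9.57 kPa/m

dP/dz = ρg = 2580 kg/m³ × 3.71 m/s² = 9571.8 Pa/m
= 9571.8 Pa/m × (1 kPa/m / 1000.0 Pa/m) = 9.5718 kPa/m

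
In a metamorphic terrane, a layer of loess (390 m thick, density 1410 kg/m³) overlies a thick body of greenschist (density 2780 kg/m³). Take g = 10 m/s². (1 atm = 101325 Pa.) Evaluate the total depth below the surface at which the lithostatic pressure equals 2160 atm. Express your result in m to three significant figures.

8060 m

Pressure at base of upper layers: 1410×10×390 = 5.499×10^6 Pa = 54.27 atm
Remaining pressure to be supplied by greenschist: 2.189×10^8 − 5.499×10^6 = 2.134×10^8 Pa
Additional depth in greenschist = 2.134×10^8 Pa / (2780 kg/m³ × 10 m/s²) = 7674.9 m
Total depth = 390 m + 7674.9 m = 8064.9 m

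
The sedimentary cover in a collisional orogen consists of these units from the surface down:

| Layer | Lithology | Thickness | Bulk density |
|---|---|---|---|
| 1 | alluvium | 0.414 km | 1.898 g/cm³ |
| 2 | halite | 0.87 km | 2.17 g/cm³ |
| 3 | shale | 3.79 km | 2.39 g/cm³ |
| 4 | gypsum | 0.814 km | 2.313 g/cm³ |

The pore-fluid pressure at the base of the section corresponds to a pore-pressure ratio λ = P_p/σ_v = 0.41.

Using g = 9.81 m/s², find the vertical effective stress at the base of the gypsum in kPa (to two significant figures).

Overburden (lithostatic) stress σ_v:
alluvium: 1898 kg/m³ × 9.81 m/s² × 414 m = 7.708×10^6 Pa = 7.708 MPa
halite: 2170 kg/m³ × 9.81 m/s² × 870 m = 1.852×10^7 Pa = 18.52 MPa
shale: 2390 kg/m³ × 9.81 m/s² × 3790 m = 8.886×10^7 Pa = 88.86 MPa
gypsum: 2313 kg/m³ × 9.81 m/s² × 814 m = 1.847×10^7 Pa = 18.47 MPa
Total = 7.708 + 18.52 + 88.86 + 18.47 = 133.56 MPa
Pore pressure P_p = λ·σ_v = 0.41 × 133.6 MPa = 54.76 MPa
Effective stress σ' = σ_v − P_p = 133.6 − 54.76 = 78.800 MPa = 78800 kPa

79000 kPa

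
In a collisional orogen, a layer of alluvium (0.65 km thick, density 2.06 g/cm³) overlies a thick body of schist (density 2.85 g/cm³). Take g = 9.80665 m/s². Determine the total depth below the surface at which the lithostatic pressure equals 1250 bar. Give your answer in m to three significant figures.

Pressure at base of upper layers: 2060×9.80665×650 = 1.313×10^7 Pa = 131.3 bar
Remaining pressure to be supplied by schist: 1.250×10^8 − 1.313×10^7 = 1.119×10^8 Pa
Additional depth in schist = 1.119×10^8 Pa / (2850 kg/m³ × 9.80665 m/s²) = 4002.6 m
Total depth = 650 m + 4002.6 m = 4652.6 m

4650 m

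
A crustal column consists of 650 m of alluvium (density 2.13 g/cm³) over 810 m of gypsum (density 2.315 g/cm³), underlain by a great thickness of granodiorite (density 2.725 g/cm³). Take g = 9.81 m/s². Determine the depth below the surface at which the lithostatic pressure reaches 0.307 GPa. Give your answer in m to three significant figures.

11700 m

Pressure at base of upper layers: 2130×9.81×650 + 2315×9.81×810 = 3.198×10^7 Pa = 0.03198 GPa
Remaining pressure to be supplied by granodiorite: 3.070×10^8 − 3.198×10^7 = 2.750×10^8 Pa
Additional depth in granodiorite = 2.750×10^8 Pa / (2725 kg/m³ × 9.81 m/s²) = 10288 m
Total depth = 1460 m + 10288 m = 11748 m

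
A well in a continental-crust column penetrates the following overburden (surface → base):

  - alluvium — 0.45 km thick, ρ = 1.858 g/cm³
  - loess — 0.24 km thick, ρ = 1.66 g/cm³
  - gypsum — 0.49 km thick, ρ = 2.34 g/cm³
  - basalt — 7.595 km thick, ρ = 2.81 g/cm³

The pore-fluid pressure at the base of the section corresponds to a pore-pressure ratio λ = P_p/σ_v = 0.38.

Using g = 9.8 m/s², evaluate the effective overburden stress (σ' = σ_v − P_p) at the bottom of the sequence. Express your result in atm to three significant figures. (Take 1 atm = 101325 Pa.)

Overburden (lithostatic) stress σ_v:
alluvium: 1858 kg/m³ × 9.8 m/s² × 450 m = 8.194×10^6 Pa = 8.194 MPa
loess: 1660 kg/m³ × 9.8 m/s² × 240 m = 3.904×10^6 Pa = 3.904 MPa
gypsum: 2340 kg/m³ × 9.8 m/s² × 490 m = 1.124×10^7 Pa = 11.24 MPa
basalt: 2810 kg/m³ × 9.8 m/s² × 7595 m = 2.092×10^8 Pa = 209.2 MPa
Total = 8.194 + 3.904 + 11.24 + 209.2 = 232.49 MPa
Pore pressure P_p = λ·σ_v = 0.38 × 232.5 MPa = 88.34 MPa
Effective stress σ' = σ_v − P_p = 232.5 − 88.34 = 144.14 MPa = 1422.6 atm

1420 atm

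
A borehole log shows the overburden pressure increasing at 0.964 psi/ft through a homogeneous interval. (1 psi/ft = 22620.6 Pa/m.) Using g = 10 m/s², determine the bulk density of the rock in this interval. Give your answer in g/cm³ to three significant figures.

2.18 g/cm³

ρ = (dP/dz)/g = 0.964 psi/ft / 10 m/s² = 21806 Pa/m / 10 m/s² = 2180.6 kg/m³
= 2.181 g/cm³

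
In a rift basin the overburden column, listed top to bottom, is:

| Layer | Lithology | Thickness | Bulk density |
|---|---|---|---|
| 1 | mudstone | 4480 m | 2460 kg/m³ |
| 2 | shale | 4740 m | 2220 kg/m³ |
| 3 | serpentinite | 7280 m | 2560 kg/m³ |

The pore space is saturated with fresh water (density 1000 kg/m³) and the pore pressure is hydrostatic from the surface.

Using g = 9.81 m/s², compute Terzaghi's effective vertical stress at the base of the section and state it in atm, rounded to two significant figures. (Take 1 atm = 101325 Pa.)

Overburden (lithostatic) stress σ_v:
mudstone: 2460 kg/m³ × 9.81 m/s² × 4480 m = 1.081×10^8 Pa = 108.1 MPa
shale: 2220 kg/m³ × 9.81 m/s² × 4740 m = 1.032×10^8 Pa = 103.2 MPa
serpentinite: 2560 kg/m³ × 9.81 m/s² × 7280 m = 1.828×10^8 Pa = 182.8 MPa
Total = 108.1 + 103.2 + 182.8 = 394.17 MPa
Pore pressure P_p = 1000 kg/m³ × 9.81 m/s² × 16500 m = 1.619×10^8 Pa = 161.9 MPa
Effective stress σ' = σ_v − P_p = 394.2 − 161.9 = 232.30 MPa = 2292.7 atm

2300 atm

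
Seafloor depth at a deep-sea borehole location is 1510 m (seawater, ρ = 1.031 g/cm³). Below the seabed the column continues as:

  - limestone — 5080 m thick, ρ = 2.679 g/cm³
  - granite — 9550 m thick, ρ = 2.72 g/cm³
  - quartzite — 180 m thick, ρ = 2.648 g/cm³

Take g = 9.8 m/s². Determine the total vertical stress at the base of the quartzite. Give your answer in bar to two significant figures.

4100 bar

seawater: 1031 kg/m³ × 9.8 m/s² × 1510 m = 1.526×10^7 Pa = 152.6 bar
limestone: 2679 kg/m³ × 9.8 m/s² × 5080 m = 1.334×10^8 Pa = 1334 bar
granite: 2720 kg/m³ × 9.8 m/s² × 9550 m = 2.546×10^8 Pa = 2546 bar
quartzite: 2648 kg/m³ × 9.8 m/s² × 180 m = 4.671×10^6 Pa = 46.71 bar
Total = 152.6 + 1334 + 2546 + 46.71 = 4078.6 bar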